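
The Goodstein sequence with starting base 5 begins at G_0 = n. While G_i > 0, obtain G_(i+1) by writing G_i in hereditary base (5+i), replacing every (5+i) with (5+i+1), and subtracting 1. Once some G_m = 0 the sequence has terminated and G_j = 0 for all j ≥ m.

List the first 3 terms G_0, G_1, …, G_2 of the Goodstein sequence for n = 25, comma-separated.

G_0=25  [base 5] 5^2  →[5↦6]→  6^2 = 36  −1 ⇒ G_1=35
G_1=35  [base 6] 5·6 + 5  →[6↦7]→  5·7 + 5 = 40  −1 ⇒ G_2=39

25, 35, 39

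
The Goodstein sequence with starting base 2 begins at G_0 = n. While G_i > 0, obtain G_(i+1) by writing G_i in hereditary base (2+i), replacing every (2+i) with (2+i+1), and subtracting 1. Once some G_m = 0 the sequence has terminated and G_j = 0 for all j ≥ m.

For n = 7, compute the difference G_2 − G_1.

i=0: 7 = 2^2 + 2 + 1 (b=2); 2→3: 3^3 + 3 + 1 = 31; 31−1 = 30
i=1: 30 = 3^3 + 3 (b=3); 3→4: 4^4 + 4 = 260; 260−1 = 259

229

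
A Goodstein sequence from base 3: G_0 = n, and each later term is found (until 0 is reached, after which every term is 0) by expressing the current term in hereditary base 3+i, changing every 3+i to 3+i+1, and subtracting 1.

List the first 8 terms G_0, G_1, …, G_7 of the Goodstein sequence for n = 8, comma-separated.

(0) 8|_3 = 2·3 + 2 ↦ 2·4 + 2|_4 = 10 ⇒ 9
(1) 9|_4 = 2·4 + 1 ↦ 2·5 + 1|_5 = 11 ⇒ 10
(2) 10|_5 = 2·5 ↦ 2·6|_6 = 12 ⇒ 11
(3) 11|_6 = 6 + 5 ↦ 7 + 5|_7 = 12 ⇒ 11
(4) 11|_7 = 7 + 4 ↦ 8 + 4|_8 = 12 ⇒ 11
(5) 11|_8 = 8 + 3 ↦ 9 + 3|_9 = 12 ⇒ 11
(6) 11|_9 = 9 + 2 ↦ 10 + 2|_10 = 12 ⇒ 11

8, 9, 10, 11, 11, 11, 11, 11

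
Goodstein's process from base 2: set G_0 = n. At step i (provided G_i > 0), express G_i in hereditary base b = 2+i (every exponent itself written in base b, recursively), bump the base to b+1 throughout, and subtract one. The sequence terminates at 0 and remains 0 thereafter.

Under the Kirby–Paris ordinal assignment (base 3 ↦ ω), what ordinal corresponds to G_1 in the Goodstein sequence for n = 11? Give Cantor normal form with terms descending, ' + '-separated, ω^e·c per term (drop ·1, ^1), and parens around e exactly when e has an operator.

ω^(ω + 1) + ω

G_0=11  [base 2] 2^(2 + 1) + 2 + 1  →[2↦3]→  3^(3 + 1) + 3 + 1 = 85  −1 ⇒ G_1=84
G_1=84  [base 3] 3^(3 + 1) + 3  →[3↦4]→  4^(4 + 1) + 4 = 1028  −1 ⇒ G_2=1027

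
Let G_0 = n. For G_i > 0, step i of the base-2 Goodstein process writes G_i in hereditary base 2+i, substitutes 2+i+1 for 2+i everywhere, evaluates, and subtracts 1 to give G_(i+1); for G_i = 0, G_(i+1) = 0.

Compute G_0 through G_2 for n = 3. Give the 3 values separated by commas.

(0) 3|_2 = 2 + 1 ↦ 3 + 1|_3 = 4 ⇒ 3
(1) 3|_3 = 3 ↦ 4|_4 = 4 ⇒ 3

3, 3, 3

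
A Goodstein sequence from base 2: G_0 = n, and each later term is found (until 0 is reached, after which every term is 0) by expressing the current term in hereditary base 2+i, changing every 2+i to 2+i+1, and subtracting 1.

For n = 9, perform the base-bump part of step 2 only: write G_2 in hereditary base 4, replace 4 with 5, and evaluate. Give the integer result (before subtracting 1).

9843

step 0: 9 = 2^(2 + 1) + 1; sub 3 for 2: 3^(3 + 1) + 1; = 82; G_1 = 82−1 = 81
step 1: 81 = 3^(3 + 1); sub 4 for 3: 4^(4 + 1); = 1024; G_2 = 1024−1 = 1023
step 2: 1023 = 3·4^4 + 3·4^3 + 3·4^2 + 3·4 + 3; sub 5 for 4: 3·5^5 + 3·5^3 + 3·5^2 + 3·5 + 3; = 9843; G_3 = 9843−1 = 9842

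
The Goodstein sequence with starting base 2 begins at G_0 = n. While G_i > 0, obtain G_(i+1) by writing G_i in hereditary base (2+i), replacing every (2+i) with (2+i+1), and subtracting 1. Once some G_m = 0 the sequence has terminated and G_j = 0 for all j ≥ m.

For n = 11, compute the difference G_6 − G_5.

128452926

11 —HB2→ 2^(2 + 1) + 2 + 1 —bump→ 3^(3 + 1) + 3 + 1 = 85 —(−1)→ 84
84 —HB3→ 3^(3 + 1) + 3 —bump→ 4^(4 + 1) + 4 = 1028 —(−1)→ 1027
1027 —HB4→ 4^(4 + 1) + 3 —bump→ 5^(5 + 1) + 3 = 15628 —(−1)→ 15627
15627 —HB5→ 5^(5 + 1) + 2 —bump→ 6^(6 + 1) + 2 = 279938 —(−1)→ 279937
279937 —HB6→ 6^(6 + 1) + 1 —bump→ 7^(7 + 1) + 1 = 5764802 —(−1)→ 5764801
5764801 —HB7→ 7^(7 + 1) —bump→ 8^(8 + 1) = 134217728 —(−1)→ 134217727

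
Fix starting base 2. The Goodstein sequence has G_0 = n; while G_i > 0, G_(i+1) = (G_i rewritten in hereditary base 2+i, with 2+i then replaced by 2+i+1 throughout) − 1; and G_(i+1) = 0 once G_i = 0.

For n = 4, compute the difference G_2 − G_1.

base 2: 4 = 2^2; at 3: 3^3 = 27; next = 26
base 3: 26 = 2·3^2 + 2·3 + 2; at 4: 2·4^2 + 2·4 + 2 = 42; next = 41

15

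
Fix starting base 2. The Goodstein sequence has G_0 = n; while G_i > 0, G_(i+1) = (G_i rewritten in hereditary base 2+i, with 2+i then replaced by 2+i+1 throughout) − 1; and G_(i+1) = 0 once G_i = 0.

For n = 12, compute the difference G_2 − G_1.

958

step 0: 12 = 2^(2 + 1) + 2^2; sub 3 for 2: 3^(3 + 1) + 3^3; = 108; G_1 = 108−1 = 107
step 1: 107 = 3^(3 + 1) + 2·3^2 + 2·3 + 2; sub 4 for 3: 4^(4 + 1) + 2·4^2 + 2·4 + 2; = 1066; G_2 = 1066−1 = 1065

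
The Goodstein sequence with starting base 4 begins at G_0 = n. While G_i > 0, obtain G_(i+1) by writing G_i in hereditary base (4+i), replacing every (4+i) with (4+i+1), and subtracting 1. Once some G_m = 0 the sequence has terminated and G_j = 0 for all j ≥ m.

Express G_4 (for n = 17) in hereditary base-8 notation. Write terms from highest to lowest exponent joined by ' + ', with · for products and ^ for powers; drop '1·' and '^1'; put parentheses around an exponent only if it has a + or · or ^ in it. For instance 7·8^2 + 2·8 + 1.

5·8 + 3

step 0: 17 = 4^2 + 1; sub 5 for 4: 5^2 + 1; = 26; G_1 = 26−1 = 25
step 1: 25 = 5^2; sub 6 for 5: 6^2; = 36; G_2 = 36−1 = 35
step 2: 35 = 5·6 + 5; sub 7 for 6: 5·7 + 5; = 40; G_3 = 40−1 = 39
step 3: 39 = 5·7 + 4; sub 8 for 7: 5·8 + 4; = 44; G_4 = 44−1 = 43
step 4: 43 = 5·8 + 3; sub 9 for 8: 5·9 + 3; = 48; G_5 = 48−1 = 47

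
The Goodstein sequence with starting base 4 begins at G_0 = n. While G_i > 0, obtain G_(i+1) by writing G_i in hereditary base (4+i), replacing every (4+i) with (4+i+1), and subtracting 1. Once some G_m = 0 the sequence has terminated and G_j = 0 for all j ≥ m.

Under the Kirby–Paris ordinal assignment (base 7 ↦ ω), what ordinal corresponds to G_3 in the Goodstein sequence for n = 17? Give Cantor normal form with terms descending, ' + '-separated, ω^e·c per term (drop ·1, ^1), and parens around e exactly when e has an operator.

ω·5 + 4

17 —HB4→ 4^2 + 1 —bump→ 5^2 + 1 = 26 —(−1)→ 25
25 —HB5→ 5^2 —bump→ 6^2 = 36 —(−1)→ 35
35 —HB6→ 5·6 + 5 —bump→ 5·7 + 5 = 40 —(−1)→ 39
39 —HB7→ 5·7 + 4 —bump→ 5·8 + 4 = 44 —(−1)→ 43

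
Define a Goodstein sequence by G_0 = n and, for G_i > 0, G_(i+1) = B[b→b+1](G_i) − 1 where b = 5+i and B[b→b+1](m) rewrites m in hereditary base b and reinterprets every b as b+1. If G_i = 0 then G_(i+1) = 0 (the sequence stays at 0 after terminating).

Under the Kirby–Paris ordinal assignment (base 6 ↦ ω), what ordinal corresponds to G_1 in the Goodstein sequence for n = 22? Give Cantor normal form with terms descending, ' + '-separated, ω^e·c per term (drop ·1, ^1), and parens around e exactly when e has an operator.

base 5: 22 = 4·5 + 2; at 6: 4·6 + 2 = 26; next = 25
base 6: 25 = 4·6 + 1; at 7: 4·7 + 1 = 29; next = 28

ω·4 + 1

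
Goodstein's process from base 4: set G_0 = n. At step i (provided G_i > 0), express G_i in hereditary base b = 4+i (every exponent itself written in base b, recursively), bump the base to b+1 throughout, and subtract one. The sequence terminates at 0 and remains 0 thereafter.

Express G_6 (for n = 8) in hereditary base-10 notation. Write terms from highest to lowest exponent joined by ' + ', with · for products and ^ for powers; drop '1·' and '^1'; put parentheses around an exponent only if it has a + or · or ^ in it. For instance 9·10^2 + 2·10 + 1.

[0] 8 ≡ 2·4 (base 4). Lift 5: 10. −1: 9.
[1] 9 ≡ 5 + 4 (base 5). Lift 6: 10. −1: 9.
[2] 9 ≡ 6 + 3 (base 6). Lift 7: 10. −1: 9.
[3] 9 ≡ 7 + 2 (base 7). Lift 8: 10. −1: 9.
[4] 9 ≡ 8 + 1 (base 8). Lift 9: 10. −1: 9.
[5] 9 ≡ 9 (base 9). Lift 10: 10. −1: 9.
[6] 9 ≡ 9 (base 10). Lift 11: 9. −1: 8.

9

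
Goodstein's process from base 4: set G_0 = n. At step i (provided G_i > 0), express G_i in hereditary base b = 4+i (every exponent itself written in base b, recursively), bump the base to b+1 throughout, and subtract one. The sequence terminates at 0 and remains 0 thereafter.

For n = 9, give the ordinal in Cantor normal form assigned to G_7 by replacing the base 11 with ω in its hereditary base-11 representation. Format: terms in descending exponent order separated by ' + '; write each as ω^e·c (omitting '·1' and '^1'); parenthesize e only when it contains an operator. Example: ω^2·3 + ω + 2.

ω

base 4: 9 = 2·4 + 1; at 5: 2·5 + 1 = 11; next = 10
base 5: 10 = 2·5; at 6: 2·6 = 12; next = 11
base 6: 11 = 6 + 5; at 7: 7 + 5 = 12; next = 11
base 7: 11 = 7 + 4; at 8: 8 + 4 = 12; next = 11
base 8: 11 = 8 + 3; at 9: 9 + 3 = 12; next = 11
base 9: 11 = 9 + 2; at 10: 10 + 2 = 12; next = 11
base 10: 11 = 10 + 1; at 11: 11 + 1 = 12; next = 11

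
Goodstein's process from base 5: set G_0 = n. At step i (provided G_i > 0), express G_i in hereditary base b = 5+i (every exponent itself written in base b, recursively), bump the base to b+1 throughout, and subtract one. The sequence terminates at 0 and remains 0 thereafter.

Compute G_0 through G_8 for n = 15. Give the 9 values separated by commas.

15, 17, 18, 19, 20, 21, 22, 23, 23

15 —HB5→ 3·5 —bump→ 3·6 = 18 —(−1)→ 17
17 —HB6→ 2·6 + 5 —bump→ 2·7 + 5 = 19 —(−1)→ 18
18 —HB7→ 2·7 + 4 —bump→ 2·8 + 4 = 20 —(−1)→ 19
19 —HB8→ 2·8 + 3 —bump→ 2·9 + 3 = 21 —(−1)→ 20
20 —HB9→ 2·9 + 2 —bump→ 2·10 + 2 = 22 —(−1)→ 21
21 —HB10→ 2·10 + 1 —bump→ 2·11 + 1 = 23 —(−1)→ 22
22 —HB11→ 2·11 —bump→ 2·12 = 24 —(−1)→ 23
23 —HB12→ 12 + 11 —bump→ 13 + 11 = 24 —(−1)→ 23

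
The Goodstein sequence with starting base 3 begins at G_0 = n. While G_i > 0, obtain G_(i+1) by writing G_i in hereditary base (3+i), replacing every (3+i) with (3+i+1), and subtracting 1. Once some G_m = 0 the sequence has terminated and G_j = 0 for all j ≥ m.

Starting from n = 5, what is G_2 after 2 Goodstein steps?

G_0=5  [base 3] 3 + 2  →[3↦4]→  4 + 2 = 6  −1 ⇒ G_1=5
G_1=5  [base 4] 4 + 1  →[4↦5]→  5 + 1 = 6  −1 ⇒ G_2=5
G_2=5  [base 5] 5  →[5↦6]→  6 = 6  −1 ⇒ G_3=5

5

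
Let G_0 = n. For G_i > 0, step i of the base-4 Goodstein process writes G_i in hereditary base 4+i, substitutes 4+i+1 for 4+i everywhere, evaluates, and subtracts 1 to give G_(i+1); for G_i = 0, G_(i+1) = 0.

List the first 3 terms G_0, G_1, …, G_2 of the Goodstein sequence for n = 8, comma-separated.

8, 9, 9

[0] 8 ≡ 2·4 (base 4). Lift 5: 10. −1: 9.
[1] 9 ≡ 5 + 4 (base 5). Lift 6: 10. −1: 9.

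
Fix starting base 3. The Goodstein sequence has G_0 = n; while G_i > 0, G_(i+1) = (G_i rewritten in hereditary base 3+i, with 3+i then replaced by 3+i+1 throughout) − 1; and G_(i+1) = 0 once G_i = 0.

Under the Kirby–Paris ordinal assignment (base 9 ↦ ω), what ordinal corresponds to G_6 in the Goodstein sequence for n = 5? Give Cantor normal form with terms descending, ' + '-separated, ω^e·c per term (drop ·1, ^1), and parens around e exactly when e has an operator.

5 —HB3→ 3 + 2 —bump→ 4 + 2 = 6 —(−1)→ 5
5 —HB4→ 4 + 1 —bump→ 5 + 1 = 6 —(−1)→ 5
5 —HB5→ 5 —bump→ 6 = 6 —(−1)→ 5
5 —HB6→ 5 —bump→ 5 = 5 —(−1)→ 4
4 —HB7→ 4 —bump→ 4 = 4 —(−1)→ 3
3 —HB8→ 3 —bump→ 3 = 3 —(−1)→ 2
2 —HB9→ 2 —bump→ 2 = 2 —(−1)→ 1

2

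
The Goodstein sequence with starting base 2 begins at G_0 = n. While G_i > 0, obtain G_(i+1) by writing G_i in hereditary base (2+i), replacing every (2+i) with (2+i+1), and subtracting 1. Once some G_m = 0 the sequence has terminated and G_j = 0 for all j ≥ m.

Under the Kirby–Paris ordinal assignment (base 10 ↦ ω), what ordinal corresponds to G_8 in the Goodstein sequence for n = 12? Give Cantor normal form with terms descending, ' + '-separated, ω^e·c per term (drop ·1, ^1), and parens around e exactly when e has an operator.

ω^(ω + 1) + ω^2·2 + ω + 1

[0] 12 ≡ 2^(2 + 1) + 2^2 (base 2). Lift 3: 108. −1: 107.
[1] 107 ≡ 3^(3 + 1) + 2·3^2 + 2·3 + 2 (base 3). Lift 4: 1066. −1: 1065.
[2] 1065 ≡ 4^(4 + 1) + 2·4^2 + 2·4 + 1 (base 4). Lift 5: 15686. −1: 15685.
[3] 15685 ≡ 5^(5 + 1) + 2·5^2 + 2·5 (base 5). Lift 6: 280020. −1: 280019.
[4] 280019 ≡ 6^(6 + 1) + 2·6^2 + 6 + 5 (base 6). Lift 7: 5764911. −1: 5764910.
[5] 5764910 ≡ 7^(7 + 1) + 2·7^2 + 7 + 4 (base 7). Lift 8: 134217868. −1: 134217867.
[6] 134217867 ≡ 8^(8 + 1) + 2·8^2 + 8 + 3 (base 8). Lift 9: 3486784575. −1: 3486784574.
[7] 3486784574 ≡ 9^(9 + 1) + 2·9^2 + 9 + 2 (base 9). Lift 10: 100000000212. −1: 100000000211.
[8] 100000000211 ≡ 10^(10 + 1) + 2·10^2 + 10 + 1 (base 10). Lift 11: 3138428376975. −1: 3138428376974.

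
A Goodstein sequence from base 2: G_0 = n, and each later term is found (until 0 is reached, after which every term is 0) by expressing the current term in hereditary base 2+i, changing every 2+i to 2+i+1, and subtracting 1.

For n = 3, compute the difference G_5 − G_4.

-1

[0] 3 ≡ 2 + 1 (base 2). Lift 3: 4. −1: 3.
[1] 3 ≡ 3 (base 3). Lift 4: 4. −1: 3.
[2] 3 ≡ 3 (base 4). Lift 5: 3. −1: 2.
[3] 2 ≡ 2 (base 5). Lift 6: 2. −1: 1.
[4] 1 ≡ 1 (base 6). Lift 7: 1. −1: 0.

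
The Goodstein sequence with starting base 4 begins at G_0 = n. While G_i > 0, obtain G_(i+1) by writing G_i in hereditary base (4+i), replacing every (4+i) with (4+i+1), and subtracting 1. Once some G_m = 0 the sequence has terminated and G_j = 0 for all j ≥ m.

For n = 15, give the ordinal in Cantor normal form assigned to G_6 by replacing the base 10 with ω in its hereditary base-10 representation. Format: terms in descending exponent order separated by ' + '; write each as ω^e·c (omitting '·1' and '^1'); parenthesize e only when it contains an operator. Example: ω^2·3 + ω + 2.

ω·2 + 5

G_0=15  [base 4] 3·4 + 3  →[4↦5]→  3·5 + 3 = 18  −1 ⇒ G_1=17
G_1=17  [base 5] 3·5 + 2  →[5↦6]→  3·6 + 2 = 20  −1 ⇒ G_2=19
G_2=19  [base 6] 3·6 + 1  →[6↦7]→  3·7 + 1 = 22  −1 ⇒ G_3=21
G_3=21  [base 7] 3·7  →[7↦8]→  3·8 = 24  −1 ⇒ G_4=23
G_4=23  [base 8] 2·8 + 7  →[8↦9]→  2·9 + 7 = 25  −1 ⇒ G_5=24
G_5=24  [base 9] 2·9 + 6  →[9↦10]→  2·10 + 6 = 26  −1 ⇒ G_6=25
G_6=25  [base 10] 2·10 + 5  →[10↦11]→  2·11 + 5 = 27  −1 ⇒ G_7=26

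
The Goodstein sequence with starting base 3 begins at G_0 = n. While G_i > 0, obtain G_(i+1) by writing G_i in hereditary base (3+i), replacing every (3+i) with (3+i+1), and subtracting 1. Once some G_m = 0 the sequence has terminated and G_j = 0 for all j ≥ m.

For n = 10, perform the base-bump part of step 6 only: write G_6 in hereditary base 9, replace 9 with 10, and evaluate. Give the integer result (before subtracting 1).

40

i=0: 10 = 3^2 + 1 (b=3); 3→4: 4^2 + 1 = 17; 17−1 = 16
i=1: 16 = 4^2 (b=4); 4→5: 5^2 = 25; 25−1 = 24
i=2: 24 = 4·5 + 4 (b=5); 5→6: 4·6 + 4 = 28; 28−1 = 27
i=3: 27 = 4·6 + 3 (b=6); 6→7: 4·7 + 3 = 31; 31−1 = 30
i=4: 30 = 4·7 + 2 (b=7); 7→8: 4·8 + 2 = 34; 34−1 = 33
i=5: 33 = 4·8 + 1 (b=8); 8→9: 4·9 + 1 = 37; 37−1 = 36
i=6: 36 = 4·9 (b=9); 9→10: 4·10 = 40; 40−1 = 39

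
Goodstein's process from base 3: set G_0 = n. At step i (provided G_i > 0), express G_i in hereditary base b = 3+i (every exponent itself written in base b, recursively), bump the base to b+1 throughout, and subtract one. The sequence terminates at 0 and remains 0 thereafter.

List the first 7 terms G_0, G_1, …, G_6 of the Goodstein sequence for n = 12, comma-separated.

(0) 12|_3 = 3^2 + 3 ↦ 4^2 + 4|_4 = 20 ⇒ 19
(1) 19|_4 = 4^2 + 3 ↦ 5^2 + 3|_5 = 28 ⇒ 27
(2) 27|_5 = 5^2 + 2 ↦ 6^2 + 2|_6 = 38 ⇒ 37
(3) 37|_6 = 6^2 + 1 ↦ 7^2 + 1|_7 = 50 ⇒ 49
(4) 49|_7 = 7^2 ↦ 8^2|_8 = 64 ⇒ 63
(5) 63|_8 = 7·8 + 7 ↦ 7·9 + 7|_9 = 70 ⇒ 69

12, 19, 27, 37, 49, 63, 69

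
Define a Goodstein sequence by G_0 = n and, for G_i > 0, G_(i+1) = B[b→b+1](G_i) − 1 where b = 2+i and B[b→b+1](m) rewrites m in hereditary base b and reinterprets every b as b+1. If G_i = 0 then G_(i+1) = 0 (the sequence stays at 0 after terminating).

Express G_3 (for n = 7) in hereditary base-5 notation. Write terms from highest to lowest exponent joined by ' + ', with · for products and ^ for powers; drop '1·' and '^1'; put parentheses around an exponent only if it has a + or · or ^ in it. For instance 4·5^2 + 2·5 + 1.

step 0: 7 = 2^2 + 2 + 1; sub 3 for 2: 3^3 + 3 + 1; = 31; G_1 = 31−1 = 30
step 1: 30 = 3^3 + 3; sub 4 for 3: 4^4 + 4; = 260; G_2 = 260−1 = 259
step 2: 259 = 4^4 + 3; sub 5 for 4: 5^5 + 3; = 3128; G_3 = 3128−1 = 3127
step 3: 3127 = 5^5 + 2; sub 6 for 5: 6^6 + 2; = 46658; G_4 = 46658−1 = 46657

5^5 + 2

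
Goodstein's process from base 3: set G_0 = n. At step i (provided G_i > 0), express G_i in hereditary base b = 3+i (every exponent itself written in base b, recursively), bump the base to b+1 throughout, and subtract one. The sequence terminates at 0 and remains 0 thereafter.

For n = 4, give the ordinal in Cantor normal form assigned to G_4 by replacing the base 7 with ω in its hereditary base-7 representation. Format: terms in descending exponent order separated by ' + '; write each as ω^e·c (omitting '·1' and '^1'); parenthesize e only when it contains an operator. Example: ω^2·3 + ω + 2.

2

step 0: 4 = 3 + 1; sub 4 for 3: 4 + 1; = 5; G_1 = 5−1 = 4
step 1: 4 = 4; sub 5 for 4: 5; = 5; G_2 = 5−1 = 4
step 2: 4 = 4; sub 6 for 5: 4; = 4; G_3 = 4−1 = 3
step 3: 3 = 3; sub 7 for 6: 3; = 3; G_4 = 3−1 = 2
step 4: 2 = 2; sub 8 for 7: 2; = 2; G_5 = 2−1 = 1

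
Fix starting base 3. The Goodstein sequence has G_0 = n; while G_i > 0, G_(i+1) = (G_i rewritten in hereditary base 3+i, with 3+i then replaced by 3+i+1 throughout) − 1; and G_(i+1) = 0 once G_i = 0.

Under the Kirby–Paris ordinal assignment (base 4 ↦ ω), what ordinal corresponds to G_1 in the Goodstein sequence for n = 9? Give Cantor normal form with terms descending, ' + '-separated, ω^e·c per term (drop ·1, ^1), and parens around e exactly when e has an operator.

step 0: 9 = 3^2; sub 4 for 3: 4^2; = 16; G_1 = 16−1 = 15
step 1: 15 = 3·4 + 3; sub 5 for 4: 3·5 + 3; = 18; G_2 = 18−1 = 17

ω·3 + 3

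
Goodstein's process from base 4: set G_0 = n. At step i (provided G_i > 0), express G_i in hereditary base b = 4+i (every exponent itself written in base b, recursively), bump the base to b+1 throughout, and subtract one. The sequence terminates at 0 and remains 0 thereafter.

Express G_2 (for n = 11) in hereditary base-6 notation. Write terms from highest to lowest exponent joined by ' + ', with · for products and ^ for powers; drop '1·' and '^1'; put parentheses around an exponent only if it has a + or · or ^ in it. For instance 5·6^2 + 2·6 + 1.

G_0 = 11. HB_4(11) = 2·4 + 3. Bump = 13. G_1 = 12.
G_1 = 12. HB_5(12) = 2·5 + 2. Bump = 14. G_2 = 13.
G_2 = 13. HB_6(13) = 2·6 + 1. Bump = 15. G_3 = 14.

2·6 + 1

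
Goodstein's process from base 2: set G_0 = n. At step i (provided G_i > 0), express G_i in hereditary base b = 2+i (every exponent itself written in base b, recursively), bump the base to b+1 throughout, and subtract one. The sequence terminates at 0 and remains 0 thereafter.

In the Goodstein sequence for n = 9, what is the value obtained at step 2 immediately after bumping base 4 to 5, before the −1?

9843

base 2: 9 = 2^(2 + 1) + 1; at 3: 3^(3 + 1) + 1 = 82; next = 81
base 3: 81 = 3^(3 + 1); at 4: 4^(4 + 1) = 1024; next = 1023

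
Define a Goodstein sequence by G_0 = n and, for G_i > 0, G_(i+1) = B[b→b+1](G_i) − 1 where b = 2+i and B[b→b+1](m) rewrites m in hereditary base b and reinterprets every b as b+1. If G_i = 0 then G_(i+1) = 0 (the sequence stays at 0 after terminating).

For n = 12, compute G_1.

12 —HB2→ 2^(2 + 1) + 2^2 —bump→ 3^(3 + 1) + 3^3 = 108 —(−1)→ 107
107 —HB3→ 3^(3 + 1) + 2·3^2 + 2·3 + 2 —bump→ 4^(4 + 1) + 2·4^2 + 2·4 + 2 = 1066 —(−1)→ 1065

107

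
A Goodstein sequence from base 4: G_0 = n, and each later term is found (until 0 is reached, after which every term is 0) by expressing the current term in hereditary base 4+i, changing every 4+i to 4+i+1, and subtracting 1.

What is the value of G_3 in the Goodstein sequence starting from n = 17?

G_0 = 17. HB_4(17) = 4^2 + 1. Bump = 26. G_1 = 25.
G_1 = 25. HB_5(25) = 5^2. Bump = 36. G_2 = 35.
G_2 = 35. HB_6(35) = 5·6 + 5. Bump = 40. G_3 = 39.
G_3 = 39. HB_7(39) = 5·7 + 4. Bump = 44. G_4 = 43.

39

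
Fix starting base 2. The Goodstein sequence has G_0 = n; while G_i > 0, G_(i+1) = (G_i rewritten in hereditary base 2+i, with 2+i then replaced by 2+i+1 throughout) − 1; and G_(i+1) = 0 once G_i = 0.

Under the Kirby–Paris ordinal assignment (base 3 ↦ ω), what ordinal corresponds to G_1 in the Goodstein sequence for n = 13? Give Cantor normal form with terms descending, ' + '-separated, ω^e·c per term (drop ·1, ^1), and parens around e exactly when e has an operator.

ω^(ω + 1) + ω^ω

G_0=13  [base 2] 2^(2 + 1) + 2^2 + 1  →[2↦3]→  3^(3 + 1) + 3^3 + 1 = 109  −1 ⇒ G_1=108
G_1=108  [base 3] 3^(3 + 1) + 3^3  →[3↦4]→  4^(4 + 1) + 4^4 = 1280  −1 ⇒ G_2=1279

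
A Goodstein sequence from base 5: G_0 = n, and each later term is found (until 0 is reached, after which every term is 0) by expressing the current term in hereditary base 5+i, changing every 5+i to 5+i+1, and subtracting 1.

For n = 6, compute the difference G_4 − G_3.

6 —HB5→ 5 + 1 —bump→ 6 + 1 = 7 —(−1)→ 6
6 —HB6→ 6 —bump→ 7 = 7 —(−1)→ 6
6 —HB7→ 6 —bump→ 6 = 6 —(−1)→ 5
5 —HB8→ 5 —bump→ 5 = 5 —(−1)→ 4

-1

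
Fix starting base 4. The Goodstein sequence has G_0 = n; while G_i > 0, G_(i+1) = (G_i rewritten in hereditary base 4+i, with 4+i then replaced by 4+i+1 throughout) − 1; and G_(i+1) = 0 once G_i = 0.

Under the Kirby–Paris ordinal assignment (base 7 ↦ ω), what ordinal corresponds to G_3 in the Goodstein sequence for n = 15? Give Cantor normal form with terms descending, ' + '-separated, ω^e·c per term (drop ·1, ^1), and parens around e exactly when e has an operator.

ω·3

G_0 = 15. HB_4(15) = 3·4 + 3. Bump = 18. G_1 = 17.
G_1 = 17. HB_5(17) = 3·5 + 2. Bump = 20. G_2 = 19.
G_2 = 19. HB_6(19) = 3·6 + 1. Bump = 22. G_3 = 21.
G_3 = 21. HB_7(21) = 3·7. Bump = 24. G_4 = 23.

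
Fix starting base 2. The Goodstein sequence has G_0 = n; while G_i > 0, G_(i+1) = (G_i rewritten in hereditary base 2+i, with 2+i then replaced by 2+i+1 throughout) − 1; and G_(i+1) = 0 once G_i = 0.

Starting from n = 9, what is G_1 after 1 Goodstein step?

step 0: 9 = 2^(2 + 1) + 1; sub 3 for 2: 3^(3 + 1) + 1; = 82; G_1 = 82−1 = 81
step 1: 81 = 3^(3 + 1); sub 4 for 3: 4^(4 + 1); = 1024; G_2 = 1024−1 = 1023

81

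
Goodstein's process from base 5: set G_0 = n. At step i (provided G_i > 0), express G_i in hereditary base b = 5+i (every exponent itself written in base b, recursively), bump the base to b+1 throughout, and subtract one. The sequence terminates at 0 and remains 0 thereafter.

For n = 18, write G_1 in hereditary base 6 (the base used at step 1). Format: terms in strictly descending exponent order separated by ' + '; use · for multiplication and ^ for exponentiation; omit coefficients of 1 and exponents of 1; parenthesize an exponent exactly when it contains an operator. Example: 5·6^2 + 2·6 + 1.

3·6 + 2

G_0 = 18. HB_5(18) = 3·5 + 3. Bump = 21. G_1 = 20.
G_1 = 20. HB_6(20) = 3·6 + 2. Bump = 23. G_2 = 22.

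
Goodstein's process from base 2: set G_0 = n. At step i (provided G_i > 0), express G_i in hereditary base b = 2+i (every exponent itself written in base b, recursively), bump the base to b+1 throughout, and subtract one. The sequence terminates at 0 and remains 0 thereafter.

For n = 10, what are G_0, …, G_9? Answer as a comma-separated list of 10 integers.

10, 83, 1025, 15625, 279935, 4215754, 84073323, 1937434592, 50000555551, 1426559238830

[0] 10 ≡ 2^(2 + 1) + 2 (base 2). Lift 3: 84. −1: 83.
[1] 83 ≡ 3^(3 + 1) + 2 (base 3). Lift 4: 1026. −1: 1025.
[2] 1025 ≡ 4^(4 + 1) + 1 (base 4). Lift 5: 15626. −1: 15625.
[3] 15625 ≡ 5^(5 + 1) (base 5). Lift 6: 279936. −1: 279935.
[4] 279935 ≡ 5·6^6 + 5·6^5 + 5·6^4 + 5·6^3 + 5·6^2 + 5·6 + 5 (base 6). Lift 7: 4215755. −1: 4215754.
[5] 4215754 ≡ 5·7^7 + 5·7^5 + 5·7^4 + 5·7^3 + 5·7^2 + 5·7 + 4 (base 7). Lift 8: 84073324. −1: 84073323.
[6] 84073323 ≡ 5·8^8 + 5·8^5 + 5·8^4 + 5·8^3 + 5·8^2 + 5·8 + 3 (base 8). Lift 9: 1937434593. −1: 1937434592.
[7] 1937434592 ≡ 5·9^9 + 5·9^5 + 5·9^4 + 5·9^3 + 5·9^2 + 5·9 + 2 (base 9). Lift 10: 50000555552. −1: 50000555551.
[8] 50000555551 ≡ 5·10^10 + 5·10^5 + 5·10^4 + 5·10^3 + 5·10^2 + 5·10 + 1 (base 10). Lift 11: 1426559238831. −1: 1426559238830.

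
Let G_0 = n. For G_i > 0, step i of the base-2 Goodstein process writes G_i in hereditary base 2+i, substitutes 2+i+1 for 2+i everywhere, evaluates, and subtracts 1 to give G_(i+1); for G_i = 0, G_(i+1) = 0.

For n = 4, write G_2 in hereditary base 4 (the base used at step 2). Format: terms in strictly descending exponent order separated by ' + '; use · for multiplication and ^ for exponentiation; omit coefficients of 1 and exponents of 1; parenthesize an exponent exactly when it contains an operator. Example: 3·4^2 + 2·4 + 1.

2·4^2 + 2·4 + 1

step 0: 4 = 2^2; sub 3 for 2: 3^3; = 27; G_1 = 27−1 = 26
step 1: 26 = 2·3^2 + 2·3 + 2; sub 4 for 3: 2·4^2 + 2·4 + 2; = 42; G_2 = 42−1 = 41
step 2: 41 = 2·4^2 + 2·4 + 1; sub 5 for 4: 2·5^2 + 2·5 + 1; = 61; G_3 = 61−1 = 60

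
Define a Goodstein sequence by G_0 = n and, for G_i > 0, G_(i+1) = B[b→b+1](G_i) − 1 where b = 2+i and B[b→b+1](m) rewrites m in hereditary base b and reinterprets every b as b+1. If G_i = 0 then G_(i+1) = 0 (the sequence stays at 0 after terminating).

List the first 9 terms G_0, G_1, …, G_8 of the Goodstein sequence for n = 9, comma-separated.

9, 81, 1023, 9842, 140743, 2471826, 50333399, 1162263921, 30000003325

i=0: 9 = 2^(2 + 1) + 1 (b=2); 2→3: 3^(3 + 1) + 1 = 82; 82−1 = 81
i=1: 81 = 3^(3 + 1) (b=3); 3→4: 4^(4 + 1) = 1024; 1024−1 = 1023
i=2: 1023 = 3·4^4 + 3·4^3 + 3·4^2 + 3·4 + 3 (b=4); 4→5: 3·5^5 + 3·5^3 + 3·5^2 + 3·5 + 3 = 9843; 9843−1 = 9842
i=3: 9842 = 3·5^5 + 3·5^3 + 3·5^2 + 3·5 + 2 (b=5); 5→6: 3·6^6 + 3·6^3 + 3·6^2 + 3·6 + 2 = 140744; 140744−1 = 140743
i=4: 140743 = 3·6^6 + 3·6^3 + 3·6^2 + 3·6 + 1 (b=6); 6→7: 3·7^7 + 3·7^3 + 3·7^2 + 3·7 + 1 = 2471827; 2471827−1 = 2471826
i=5: 2471826 = 3·7^7 + 3·7^3 + 3·7^2 + 3·7 (b=7); 7→8: 3·8^8 + 3·8^3 + 3·8^2 + 3·8 = 50333400; 50333400−1 = 50333399
i=6: 50333399 = 3·8^8 + 3·8^3 + 3·8^2 + 2·8 + 7 (b=8); 8→9: 3·9^9 + 3·9^3 + 3·9^2 + 2·9 + 7 = 1162263922; 1162263922−1 = 1162263921
i=7: 1162263921 = 3·9^9 + 3·9^3 + 3·9^2 + 2·9 + 6 (b=9); 9→10: 3·10^10 + 3·10^3 + 3·10^2 + 2·10 + 6 = 30000003326; 30000003326−1 = 30000003325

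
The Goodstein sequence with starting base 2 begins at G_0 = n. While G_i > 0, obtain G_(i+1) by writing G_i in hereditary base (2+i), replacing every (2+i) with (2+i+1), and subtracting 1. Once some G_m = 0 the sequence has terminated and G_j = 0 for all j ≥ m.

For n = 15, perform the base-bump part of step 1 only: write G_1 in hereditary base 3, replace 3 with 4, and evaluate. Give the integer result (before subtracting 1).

1284

G_0 = 15. HB_2(15) = 2^(2 + 1) + 2^2 + 2 + 1. Bump = 112. G_1 = 111.
G_1 = 111. HB_3(111) = 3^(3 + 1) + 3^3 + 3. Bump = 1284. G_2 = 1283.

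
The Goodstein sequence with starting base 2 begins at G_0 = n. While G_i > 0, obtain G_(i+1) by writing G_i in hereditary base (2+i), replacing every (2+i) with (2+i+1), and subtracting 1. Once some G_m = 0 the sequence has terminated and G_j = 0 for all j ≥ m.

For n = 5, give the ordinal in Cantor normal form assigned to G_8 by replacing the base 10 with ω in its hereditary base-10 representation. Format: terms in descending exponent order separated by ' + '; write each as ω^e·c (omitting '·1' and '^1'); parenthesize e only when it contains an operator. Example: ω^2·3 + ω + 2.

ω^3·3 + ω^2·3 + ω·2 + 5

(0) 5|_2 = 2^2 + 1 ↦ 3^3 + 1|_3 = 28 ⇒ 27
(1) 27|_3 = 3^3 ↦ 4^4|_4 = 256 ⇒ 255
(2) 255|_4 = 3·4^3 + 3·4^2 + 3·4 + 3 ↦ 3·5^3 + 3·5^2 + 3·5 + 3|_5 = 468 ⇒ 467
(3) 467|_5 = 3·5^3 + 3·5^2 + 3·5 + 2 ↦ 3·6^3 + 3·6^2 + 3·6 + 2|_6 = 776 ⇒ 775
(4) 775|_6 = 3·6^3 + 3·6^2 + 3·6 + 1 ↦ 3·7^3 + 3·7^2 + 3·7 + 1|_7 = 1198 ⇒ 1197
(5) 1197|_7 = 3·7^3 + 3·7^2 + 3·7 ↦ 3·8^3 + 3·8^2 + 3·8|_8 = 1752 ⇒ 1751
(6) 1751|_8 = 3·8^3 + 3·8^2 + 2·8 + 7 ↦ 3·9^3 + 3·9^2 + 2·9 + 7|_9 = 2455 ⇒ 2454
(7) 2454|_9 = 3·9^3 + 3·9^2 + 2·9 + 6 ↦ 3·10^3 + 3·10^2 + 2·10 + 6|_10 = 3326 ⇒ 3325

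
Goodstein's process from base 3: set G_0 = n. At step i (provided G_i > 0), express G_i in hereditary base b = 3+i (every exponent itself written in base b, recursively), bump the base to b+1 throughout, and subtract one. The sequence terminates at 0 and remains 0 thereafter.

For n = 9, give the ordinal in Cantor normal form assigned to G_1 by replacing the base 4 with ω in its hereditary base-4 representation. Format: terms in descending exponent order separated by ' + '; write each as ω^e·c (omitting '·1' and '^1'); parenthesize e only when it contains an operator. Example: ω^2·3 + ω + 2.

ω·3 + 3

i=0: 9 = 3^2 (b=3); 3→4: 4^2 = 16; 16−1 = 15
i=1: 15 = 3·4 + 3 (b=4); 4→5: 3·5 + 3 = 18; 18−1 = 17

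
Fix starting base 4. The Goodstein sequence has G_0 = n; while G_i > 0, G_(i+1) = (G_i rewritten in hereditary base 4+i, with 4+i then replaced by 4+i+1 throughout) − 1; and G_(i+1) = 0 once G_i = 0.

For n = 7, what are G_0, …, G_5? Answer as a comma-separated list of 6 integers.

i=0: 7 = 4 + 3 (b=4); 4→5: 5 + 3 = 8; 8−1 = 7
i=1: 7 = 5 + 2 (b=5); 5→6: 6 + 2 = 8; 8−1 = 7
i=2: 7 = 6 + 1 (b=6); 6→7: 7 + 1 = 8; 8−1 = 7
i=3: 7 = 7 (b=7); 7→8: 8 = 8; 8−1 = 7
i=4: 7 = 7 (b=8); 8→9: 7 = 7; 7−1 = 6

7, 7, 7, 7, 7, 6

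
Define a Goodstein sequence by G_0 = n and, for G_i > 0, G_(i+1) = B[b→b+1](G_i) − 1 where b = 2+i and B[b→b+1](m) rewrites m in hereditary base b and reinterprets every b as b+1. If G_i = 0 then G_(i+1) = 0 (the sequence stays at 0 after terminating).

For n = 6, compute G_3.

3125

[0] 6 ≡ 2^2 + 2 (base 2). Lift 3: 30. −1: 29.
[1] 29 ≡ 3^3 + 2 (base 3). Lift 4: 258. −1: 257.
[2] 257 ≡ 4^4 + 1 (base 4). Lift 5: 3126. −1: 3125.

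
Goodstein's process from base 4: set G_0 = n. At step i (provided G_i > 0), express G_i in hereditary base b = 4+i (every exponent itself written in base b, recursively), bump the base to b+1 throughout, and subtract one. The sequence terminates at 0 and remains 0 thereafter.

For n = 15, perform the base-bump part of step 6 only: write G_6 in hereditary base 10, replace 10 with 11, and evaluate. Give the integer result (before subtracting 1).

27

(0) 15|_4 = 3·4 + 3 ↦ 3·5 + 3|_5 = 18 ⇒ 17
(1) 17|_5 = 3·5 + 2 ↦ 3·6 + 2|_6 = 20 ⇒ 19
(2) 19|_6 = 3·6 + 1 ↦ 3·7 + 1|_7 = 22 ⇒ 21
(3) 21|_7 = 3·7 ↦ 3·8|_8 = 24 ⇒ 23
(4) 23|_8 = 2·8 + 7 ↦ 2·9 + 7|_9 = 25 ⇒ 24
(5) 24|_9 = 2·9 + 6 ↦ 2·10 + 6|_10 = 26 ⇒ 25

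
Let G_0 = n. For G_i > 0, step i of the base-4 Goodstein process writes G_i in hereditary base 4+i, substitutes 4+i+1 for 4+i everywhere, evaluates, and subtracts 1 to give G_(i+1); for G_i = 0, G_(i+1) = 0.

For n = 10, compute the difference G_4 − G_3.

step 0: 10 = 2·4 + 2; sub 5 for 4: 2·5 + 2; = 12; G_1 = 12−1 = 11
step 1: 11 = 2·5 + 1; sub 6 for 5: 2·6 + 1; = 13; G_2 = 13−1 = 12
step 2: 12 = 2·6; sub 7 for 6: 2·7; = 14; G_3 = 14−1 = 13
step 3: 13 = 7 + 6; sub 8 for 7: 8 + 6; = 14; G_4 = 14−1 = 13

0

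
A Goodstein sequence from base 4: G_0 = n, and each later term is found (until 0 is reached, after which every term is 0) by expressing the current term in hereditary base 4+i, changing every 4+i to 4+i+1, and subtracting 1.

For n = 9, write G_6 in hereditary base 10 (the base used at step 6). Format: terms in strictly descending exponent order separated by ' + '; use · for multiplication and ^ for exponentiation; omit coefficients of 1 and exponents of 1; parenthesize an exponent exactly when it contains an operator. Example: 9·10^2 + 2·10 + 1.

base 4: 9 = 2·4 + 1; at 5: 2·5 + 1 = 11; next = 10
base 5: 10 = 2·5; at 6: 2·6 = 12; next = 11
base 6: 11 = 6 + 5; at 7: 7 + 5 = 12; next = 11
base 7: 11 = 7 + 4; at 8: 8 + 4 = 12; next = 11
base 8: 11 = 8 + 3; at 9: 9 + 3 = 12; next = 11
base 9: 11 = 9 + 2; at 10: 10 + 2 = 12; next = 11
base 10: 11 = 10 + 1; at 11: 11 + 1 = 12; next = 11

10 + 1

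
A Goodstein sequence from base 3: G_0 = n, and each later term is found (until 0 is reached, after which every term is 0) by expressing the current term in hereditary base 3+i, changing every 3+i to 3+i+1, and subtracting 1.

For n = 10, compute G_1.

16

G_0 = 10. HB_3(10) = 3^2 + 1. Bump = 17. G_1 = 16.
G_1 = 16. HB_4(16) = 4^2. Bump = 25. G_2 = 24.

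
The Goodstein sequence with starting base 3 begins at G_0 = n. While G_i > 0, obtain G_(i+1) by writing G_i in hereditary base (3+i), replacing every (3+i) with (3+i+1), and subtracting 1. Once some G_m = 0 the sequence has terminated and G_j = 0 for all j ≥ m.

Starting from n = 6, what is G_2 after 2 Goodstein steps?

7

6 —HB3→ 2·3 —bump→ 2·4 = 8 —(−1)→ 7
7 —HB4→ 4 + 3 —bump→ 5 + 3 = 8 —(−1)→ 7
7 —HB5→ 5 + 2 —bump→ 6 + 2 = 8 —(−1)→ 7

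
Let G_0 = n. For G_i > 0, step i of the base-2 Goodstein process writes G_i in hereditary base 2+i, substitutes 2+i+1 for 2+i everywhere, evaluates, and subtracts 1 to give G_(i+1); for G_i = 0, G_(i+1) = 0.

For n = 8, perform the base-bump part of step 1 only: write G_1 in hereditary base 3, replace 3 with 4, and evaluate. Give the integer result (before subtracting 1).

554

[0] 8 ≡ 2^(2 + 1) (base 2). Lift 3: 81. −1: 80.
[1] 80 ≡ 2·3^3 + 2·3^2 + 2·3 + 2 (base 3). Lift 4: 554. −1: 553.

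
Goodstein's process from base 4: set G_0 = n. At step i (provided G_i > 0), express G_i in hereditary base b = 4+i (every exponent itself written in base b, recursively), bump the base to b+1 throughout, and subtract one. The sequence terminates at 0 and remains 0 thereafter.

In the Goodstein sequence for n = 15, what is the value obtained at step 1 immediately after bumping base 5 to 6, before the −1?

[0] 15 ≡ 3·4 + 3 (base 4). Lift 5: 18. −1: 17.
[1] 17 ≡ 3·5 + 2 (base 5). Lift 6: 20. −1: 19.

20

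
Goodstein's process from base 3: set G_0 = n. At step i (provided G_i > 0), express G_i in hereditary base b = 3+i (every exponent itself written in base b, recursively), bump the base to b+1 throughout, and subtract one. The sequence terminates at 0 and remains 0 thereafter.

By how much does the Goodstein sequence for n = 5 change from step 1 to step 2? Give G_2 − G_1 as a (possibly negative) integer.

0

step 0: 5 = 3 + 2; sub 4 for 3: 4 + 2; = 6; G_1 = 6−1 = 5
step 1: 5 = 4 + 1; sub 5 for 4: 5 + 1; = 6; G_2 = 6−1 = 5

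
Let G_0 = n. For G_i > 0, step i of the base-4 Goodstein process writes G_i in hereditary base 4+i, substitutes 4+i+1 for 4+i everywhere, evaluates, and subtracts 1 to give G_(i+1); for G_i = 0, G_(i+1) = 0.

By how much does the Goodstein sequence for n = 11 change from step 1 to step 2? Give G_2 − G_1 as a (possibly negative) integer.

1

i=0: 11 = 2·4 + 3 (b=4); 4→5: 2·5 + 3 = 13; 13−1 = 12
i=1: 12 = 2·5 + 2 (b=5); 5→6: 2·6 + 2 = 14; 14−1 = 13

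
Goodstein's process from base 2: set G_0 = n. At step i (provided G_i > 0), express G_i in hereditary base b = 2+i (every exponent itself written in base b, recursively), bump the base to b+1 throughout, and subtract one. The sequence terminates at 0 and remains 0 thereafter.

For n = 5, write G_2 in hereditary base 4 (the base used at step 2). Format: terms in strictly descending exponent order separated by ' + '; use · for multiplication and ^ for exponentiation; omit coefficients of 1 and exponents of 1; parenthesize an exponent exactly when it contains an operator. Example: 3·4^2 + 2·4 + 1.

3·4^3 + 3·4^2 + 3·4 + 3

(0) 5|_2 = 2^2 + 1 ↦ 3^3 + 1|_3 = 28 ⇒ 27
(1) 27|_3 = 3^3 ↦ 4^4|_4 = 256 ⇒ 255
(2) 255|_4 = 3·4^3 + 3·4^2 + 3·4 + 3 ↦ 3·5^3 + 3·5^2 + 3·5 + 3|_5 = 468 ⇒ 467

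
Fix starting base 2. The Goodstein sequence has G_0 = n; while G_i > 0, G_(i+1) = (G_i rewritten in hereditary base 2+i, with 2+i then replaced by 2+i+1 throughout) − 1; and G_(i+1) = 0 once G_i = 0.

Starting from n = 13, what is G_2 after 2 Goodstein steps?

1279

i=0: 13 = 2^(2 + 1) + 2^2 + 1 (b=2); 2→3: 3^(3 + 1) + 3^3 + 1 = 109; 109−1 = 108
i=1: 108 = 3^(3 + 1) + 3^3 (b=3); 3→4: 4^(4 + 1) + 4^4 = 1280; 1280−1 = 1279
i=2: 1279 = 4^(4 + 1) + 3·4^3 + 3·4^2 + 3·4 + 3 (b=4); 4→5: 5^(5 + 1) + 3·5^3 + 3·5^2 + 3·5 + 3 = 16093; 16093−1 = 16092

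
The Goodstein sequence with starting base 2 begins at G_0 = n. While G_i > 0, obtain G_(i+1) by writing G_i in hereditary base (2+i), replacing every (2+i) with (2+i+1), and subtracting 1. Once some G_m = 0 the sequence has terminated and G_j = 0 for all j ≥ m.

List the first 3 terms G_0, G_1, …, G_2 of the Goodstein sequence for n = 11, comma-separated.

11, 84, 1027

step 0: 11 = 2^(2 + 1) + 2 + 1; sub 3 for 2: 3^(3 + 1) + 3 + 1; = 85; G_1 = 85−1 = 84
step 1: 84 = 3^(3 + 1) + 3; sub 4 for 3: 4^(4 + 1) + 4; = 1028; G_2 = 1028−1 = 1027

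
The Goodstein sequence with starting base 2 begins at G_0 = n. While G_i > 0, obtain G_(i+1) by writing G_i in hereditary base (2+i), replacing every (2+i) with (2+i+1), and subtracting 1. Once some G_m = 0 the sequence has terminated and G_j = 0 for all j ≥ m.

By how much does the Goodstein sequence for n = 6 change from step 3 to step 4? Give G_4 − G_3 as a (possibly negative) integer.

43530

base 2: 6 = 2^2 + 2; at 3: 3^3 + 3 = 30; next = 29
base 3: 29 = 3^3 + 2; at 4: 4^4 + 2 = 258; next = 257
base 4: 257 = 4^4 + 1; at 5: 5^5 + 1 = 3126; next = 3125
base 5: 3125 = 5^5; at 6: 6^6 = 46656; next = 46655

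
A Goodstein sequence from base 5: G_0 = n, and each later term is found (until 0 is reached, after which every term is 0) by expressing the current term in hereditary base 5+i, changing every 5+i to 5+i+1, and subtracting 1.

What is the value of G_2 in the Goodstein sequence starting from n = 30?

step 0: 30 = 5^2 + 5; sub 6 for 5: 6^2 + 6; = 42; G_1 = 42−1 = 41
step 1: 41 = 6^2 + 5; sub 7 for 6: 7^2 + 5; = 54; G_2 = 54−1 = 53
step 2: 53 = 7^2 + 4; sub 8 for 7: 8^2 + 4; = 68; G_3 = 68−1 = 67

53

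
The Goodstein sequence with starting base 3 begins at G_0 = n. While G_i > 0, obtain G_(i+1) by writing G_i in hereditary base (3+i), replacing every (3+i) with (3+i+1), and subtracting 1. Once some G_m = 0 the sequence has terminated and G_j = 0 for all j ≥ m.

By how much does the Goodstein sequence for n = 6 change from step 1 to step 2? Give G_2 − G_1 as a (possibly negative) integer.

0

i=0: 6 = 2·3 (b=3); 3→4: 2·4 = 8; 8−1 = 7
i=1: 7 = 4 + 3 (b=4); 4→5: 5 + 3 = 8; 8−1 = 7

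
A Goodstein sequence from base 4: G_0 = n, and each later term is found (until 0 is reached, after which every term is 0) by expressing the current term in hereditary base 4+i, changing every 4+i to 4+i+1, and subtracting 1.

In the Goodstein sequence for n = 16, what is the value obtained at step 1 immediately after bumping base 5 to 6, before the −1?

28

step 0: 16 = 4^2; sub 5 for 4: 5^2; = 25; G_1 = 25−1 = 24
step 1: 24 = 4·5 + 4; sub 6 for 5: 4·6 + 4; = 28; G_2 = 28−1 = 27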